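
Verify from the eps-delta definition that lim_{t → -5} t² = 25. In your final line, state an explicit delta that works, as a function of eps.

Let eps > 0 be given. We seek delta > 0 with 0 < |t + 5| < delta ⇒ |t² − 25| < eps.
Factor: t² − 25 = (t + 5)(t - 5), so |t² − 25| = |t + 5|·|t - 5|.
Impose delta ≤ 1 so that |t| < 6; then |t - 5| ≤ 11.
Hence |t² − 25| ≤ 11|t + 5|, which is < eps once |t + 5| < eps/11.
Take delta = min(1, eps/11). If 0 < |t + 5| < delta then both bounds hold and |t² − 25| ≤ 11|t + 5| < 11·(eps/11) = eps.

delta = min(1, eps/11)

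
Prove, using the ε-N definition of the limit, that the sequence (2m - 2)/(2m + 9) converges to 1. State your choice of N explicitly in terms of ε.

N = (11/2)/ε

Let ε > 0 be given. For m ≥ 1, |(2m - 2)/(2m + 9) − 1| = |-22|/(2(2m + 9)) = 22/(2(2m + 9)).
Since 2m + 9 ≥ 2m for m ≥ 1, this is ≤ 22/(2·2m) = (11/2)/m.
So |(2m - 2)/(2m + 9) − 1| < ε whenever m > (11/2)/ε.
Take N = (11/2)/ε. If m > N then |(2m - 2)/(2m + 9) − 1| ≤ (11/2)/m < ε.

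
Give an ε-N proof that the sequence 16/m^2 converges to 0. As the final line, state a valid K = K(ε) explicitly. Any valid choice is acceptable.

Fix ε > 0. For m ≥ 1, |16/m^2 − 0| = 16/m^2.
16/m^2 < ε ⇔ m^2 > 16/ε ⇔ m > (16/ε)^{1/2}.
Take K = (16/ε)^{1/2}. Then m > K implies 16/m^2 < ε.

K = (16/ε)^{1/2}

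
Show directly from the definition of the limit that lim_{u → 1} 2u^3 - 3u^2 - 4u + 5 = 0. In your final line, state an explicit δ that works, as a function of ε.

δ = min(1, ε/15)

Let ε > 0. We want δ > 0 such that 0 < |u − 1| < δ implies |(2u^3 - 3u^2 - 4u + 5)| < ε.
(2u^3 - 3u^2 - 4u + 5) = 2u^3 - 3u^2 - 4u + 5 = (u − 1)(2u^2 - u - 5).
So |(2u^3 - 3u^2 - 4u + 5)| = |u − 1|·|2u^2 - u - 5|.
Require δ ≤ 1. Then |u − 1| < 1 gives |u| < 2, and by the triangle inequality |2u^2 - u - 5| ≤ 2·2^2 + 2 + 5 = 15.
Hence |(2u^3 - 3u^2 - 4u + 5)| ≤ 15|u − 1| < ε provided |u − 1| < ε/15.
Take δ = min(1, ε/15). Then 0 < |u − 1| < δ gives both |u − 1| < 1 and |u − 1| < ε/15, so |(2u^3 - 3u^2 - 4u + 5)| < ε.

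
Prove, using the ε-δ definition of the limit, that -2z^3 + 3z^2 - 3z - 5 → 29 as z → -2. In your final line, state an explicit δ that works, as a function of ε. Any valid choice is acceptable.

δ = min(1, ε/56)

Fix ε > 0. We want δ > 0 such that 0 < |z + 2| < δ implies |(-2z^3 + 3z^2 - 3z - 5) − 29| < ε.
(-2z^3 + 3z^2 - 3z - 5) − 29 = -2z^3 + 3z^2 - 3z - 34 = (z + 2)(-2z^2 + 7z - 17).
So |(-2z^3 + 3z^2 - 3z - 5) − 29| = |z + 2|·|-2z^2 + 7z - 17|.
Assume first that |z + 2| < 1, so |z| < 3. Then |-2z^2 + 7z - 17| ≤ 2·3^2 + 7·3 + 17 = 56.
Hence |(-2z^3 + 3z^2 - 3z - 5) − 29| ≤ 56|z + 2| < ε provided |z + 2| < ε/56.
Choosing δ = min(1, ε/56) ensures both conditions, hence |(-2z^3 + 3z^2 - 3z - 5) − 29| < ε.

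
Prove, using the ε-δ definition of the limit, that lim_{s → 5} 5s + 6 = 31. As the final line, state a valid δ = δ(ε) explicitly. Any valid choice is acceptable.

Let ε > 0 be given. We need δ > 0 so that 0 < |s − 5| < δ implies |(5s + 6) − 31| < ε.
Since (5s + 6) − 31 = 5(s − 5), we have |(5s + 6) − 31| = 5|s − 5|.
So 5|s − 5| < ε exactly when |s − 5| < ε/5.
Take δ = ε/5. If 0 < |s − 5| < δ then |(5s + 6) − 31| = 5|s − 5| < 5·(ε/5) = ε.

δ = ε/5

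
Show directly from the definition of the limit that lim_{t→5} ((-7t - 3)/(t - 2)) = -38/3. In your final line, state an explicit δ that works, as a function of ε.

Let ε > 0. We want δ > 0 with 0 < |t − 5| < δ ⇒ |(-7t - 3)/(t - 2) + 38/3| < ε.
Combining over a common denominator, (-7t - 3)/(t - 2) + 38/3 = [(-7t - 3)·3 − (-38)·(t - 2)] / [3·(t - 2)] = 17(t − 5) / (3(t - 2)).
So |(-7t - 3)/(t - 2) + 38/3| = 17|t − 5| / (3·|t − 2|).
Require δ ≤ 3/2, so |t − 2| ≥ |3| − |t − 5| > 3 − 3/2 = 3/2.
Hence |(-7t - 3)/(t - 2) + 38/3| < 17|t − 5|/(3·(3/2)) = (34/9)|t − 5|, which is < ε once |t − 5| < (9/34)ε.
Take δ = min(3/2, (9/34)ε). Then 0 < |t − 5| < δ forces both bounds, so |(-7t - 3)/(t - 2) + 38/3| < ε.

δ = min(3/2, (9/34)ε)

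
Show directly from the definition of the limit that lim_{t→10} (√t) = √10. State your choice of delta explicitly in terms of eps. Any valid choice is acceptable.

Let eps > 0. We want delta > 0 such that 0 < |t − 10| < delta implies |√t − √10| < eps.
Rationalise: √t − √10 = (t − 10)/(√t + √10), so |√t − √10| = |t − 10|/(√t + √10).
Restrict delta ≤ 10 so that |t − 10| < 10 forces t > 0, and then √t + √10 > √10.
Hence |√t − √10| < |t − 10|/√10, which is < eps once |t − 10| < √10·eps.
Take delta = min(10, √10·eps). If 0 < |t − 10| < delta then t > 0 and |√t − √10| < |t − 10|/√10 < eps.

delta = min(10, √10·eps)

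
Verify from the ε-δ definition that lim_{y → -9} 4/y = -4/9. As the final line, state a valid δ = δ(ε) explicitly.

Let ε > 0. We seek δ > 0 such that 0 < |y + 9| < δ implies |4/y + 4/9| < ε.
|4/y + 4/9| = 4·|-9 − y|/(9·|y|) = 4|y + 9|/(9|y|).
Restrict δ ≤ 9/2. Then |y + 9| < 9/2 gives |y| > 9/2, so 9|y| > 81/2.
Then |4/y + 4/9| < 4|y + 9|/(81/2), which is < ε when |y + 9| < (81/8)ε.
Take δ = min(9/2, (81/8)ε). Then 0 < |y + 9| < δ gives both |y + 9| < 9/2 and |y + 9| < (81/8)ε, so |4/y + 4/9| < ε.

δ = min(9/2, (81/8)ε)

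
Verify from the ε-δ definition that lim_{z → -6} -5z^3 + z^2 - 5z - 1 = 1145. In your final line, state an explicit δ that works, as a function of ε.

δ = min(2, ε/759)

Let ε > 0. We want δ > 0 such that 0 < |z + 6| < δ implies |(-5z^3 + z^2 - 5z - 1) − 1145| < ε.
(-5z^3 + z^2 - 5z - 1) − 1145 = -5z^3 + z^2 - 5z - 1146 = (z + 6)(-5z^2 + 31z - 191).
So |(-5z^3 + z^2 - 5z - 1) − 1145| = |z + 6|·|-5z^2 + 31z - 191|.
Require δ ≤ 2. Then |z + 6| < 2 gives |z| < 8, and by the triangle inequality |-5z^2 + 31z - 191| ≤ 5·8^2 + 31·8 + 191 = 759.
Hence |(-5z^3 + z^2 - 5z - 1) − 1145| ≤ 759|z + 6| < ε provided |z + 6| < ε/759.
Take δ = min(2, ε/759). Then 0 < |z + 6| < δ gives both |z + 6| < 2 and |z + 6| < ε/759, so |(-5z^3 + z^2 - 5z - 1) − 1145| < ε.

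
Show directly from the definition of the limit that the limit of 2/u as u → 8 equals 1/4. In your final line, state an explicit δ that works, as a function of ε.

Fix ε > 0. We seek δ > 0 such that 0 < |u − 8| < δ implies |2/u − (1/4)| < ε.
|2/u − (1/4)| = 2·|8 − u|/(8·|u|) = 2|u − 8|/(8|u|).
Require δ ≤ 4 so that |u| > 8 − 4 = 4, hence 8|u| > 32.
Then |2/u − (1/4)| < 2|u − 8|/32, which is < ε when |u − 8| < 16ε.
Take δ = min(4, 16ε). Then 0 < |u − 8| < δ gives both |u − 8| < 4 and |u − 8| < 16ε, so |2/u − (1/4)| < ε.

δ = min(4, 16ε)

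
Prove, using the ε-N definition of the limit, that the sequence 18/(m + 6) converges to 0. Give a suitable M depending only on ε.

M = 18/ε

Fix ε > 0. For m ≥ 1, |18/(m + 6) − 0| = 18/(m + 6) ≤ 18/m.
We need 18/m < ε, i.e. m > 18/ε.
Take M = 18/ε. If m > M then |18/(m + 6)| ≤ 18/m < ε.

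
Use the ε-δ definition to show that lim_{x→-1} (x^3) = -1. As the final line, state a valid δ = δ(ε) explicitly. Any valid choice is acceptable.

Suppose ε > 0. We seek δ > 0 with 0 < |x + 1| < δ ⇒ |x^3 + 1| < ε.
Factor: x^3 + 1 = (x + 1)(x^2 - x + 1), so |x^3 + 1| = |x + 1|·|x^2 - x + 1|.
Restrict δ ≤ 1. Then |x + 1| < 1 gives |x| < 2, so by the triangle inequality |x^2 - x + 1| ≤ 2^2 + 2 + 1 = 7.
Hence |x^3 + 1| ≤ 7|x + 1|, which is < ε once |x + 1| < ε/7.
Take δ = min(1, ε/7). If 0 < |x + 1| < δ then both bounds hold and |x^3 + 1| ≤ 7|x + 1| < 7·(ε/7) = ε.

δ = min(1, ε/7)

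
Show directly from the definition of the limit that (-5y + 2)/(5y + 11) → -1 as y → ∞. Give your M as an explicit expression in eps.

M = (13/5)/eps

Suppose eps > 0. We seek M > 0 such that y > M implies |(-5y + 2)/(5y + 11) + 1| < eps.
(-5y + 2)/(5y + 11) + 1 = (5(-5y + 2) − (-5)(5y + 11)) / (5(5y + 11)) = 65/(5(5y + 11)).
For y > 0 we have 5y + 11 > 5y, so |(-5y + 2)/(5y + 11) + 1| = 65/(5(5y + 11)) < 65/(5·5y) = (13/5)/y.
Thus |(-5y + 2)/(5y + 11) + 1| < eps whenever y > (13/5)/eps.
Take M = (13/5)/eps. If y > M then |(-5y + 2)/(5y + 11) + 1| < (13/5)/y < eps.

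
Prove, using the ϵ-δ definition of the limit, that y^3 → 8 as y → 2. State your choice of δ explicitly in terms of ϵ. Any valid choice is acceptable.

δ = min(1, ϵ/19)

Let ϵ > 0 be given. We seek δ > 0 with 0 < |y − 2| < δ ⇒ |y^3 − 8| < ϵ.
Factor: y^3 − 8 = (y − 2)(y^2 + 2y + 4), so |y^3 − 8| = |y − 2|·|y^2 + 2y + 4|.
Restrict δ ≤ 1. Then |y − 2| < 1 gives |y| < 3, so by the triangle inequality |y^2 + 2y + 4| ≤ 3^2 + 2·3 + 4 = 19.
Hence |y^3 − 8| ≤ 19|y − 2|, which is < ϵ once |y − 2| < ϵ/19.
Take δ = min(1, ϵ/19). If 0 < |y − 2| < δ then both bounds hold and |y^3 − 8| ≤ 19|y − 2| < 19·(ϵ/19) = ϵ.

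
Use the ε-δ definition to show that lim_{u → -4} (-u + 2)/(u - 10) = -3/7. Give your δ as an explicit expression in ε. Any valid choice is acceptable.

δ = min(7, (49/4)ε)

Let ε > 0 be given. We want δ > 0 with 0 < |u + 4| < δ ⇒ |(-u + 2)/(u - 10) + 3/7| < ε.
Combining over a common denominator, (-u + 2)/(u - 10) + 3/7 = [(-u + 2)·(-14) − 6·(u - 10)] / [(-14)·(u - 10)] = 8(u + 4) / ((-14)(u - 10)).
So |(-u + 2)/(u - 10) + 3/7| = 8|u + 4| / (14·|u − 10|).
Require δ ≤ 7, so |u − 10| ≥ |-14| − |u + 4| > 14 − 7 = 7.
Hence |(-u + 2)/(u - 10) + 3/7| < 8|u + 4|/(14·7) = (4/49)|u + 4|, which is < ε once |u + 4| < (49/4)ε.
Take δ = min(7, (49/4)ε). Then 0 < |u + 4| < δ forces both bounds, so |(-u + 2)/(u - 10) + 3/7| < ε.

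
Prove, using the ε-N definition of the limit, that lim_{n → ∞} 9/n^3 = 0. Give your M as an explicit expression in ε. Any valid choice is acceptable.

Let ε > 0. For n ≥ 1, |9/n^3 − 0| = 9/n^3.
9/n^3 < ε ⇔ n^3 > 9/ε ⇔ n > (9/ε)^{1/3}.
Take M = (9/ε)^{1/3}. Then n > M implies 9/n^3 < ε.

M = (9/ε)^{1/3}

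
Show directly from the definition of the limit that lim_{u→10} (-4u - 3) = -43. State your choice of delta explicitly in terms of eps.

delta = eps/4

Let eps > 0. We need delta > 0 so that 0 < |u − 10| < delta implies |(-4u - 3) + 43| < eps.
Since (-4u - 3) + 43 = -4(u − 10), we have |(-4u - 3) + 43| = 4|u − 10|.
So 4|u − 10| < eps exactly when |u − 10| < eps/4.
Take delta = eps/4. If 0 < |u − 10| < delta then |(-4u - 3) + 43| = 4|u − 10| < 4·(eps/4) = eps.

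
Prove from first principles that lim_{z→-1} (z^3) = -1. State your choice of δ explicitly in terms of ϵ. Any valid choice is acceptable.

Let ϵ > 0. We seek δ > 0 with 0 < |z + 1| < δ ⇒ |z^3 + 1| < ϵ.
Factor: z^3 + 1 = (z + 1)(z^2 - z + 1), so |z^3 + 1| = |z + 1|·|z^2 - z + 1|.
Restrict δ ≤ 1. Then |z + 1| < 1 gives |z| < 2, so by the triangle inequality |z^2 - z + 1| ≤ 2^2 + 2 + 1 = 7.
Hence |z^3 + 1| ≤ 7|z + 1|, which is < ϵ once |z + 1| < ϵ/7.
Take δ = min(1, ϵ/7). If 0 < |z + 1| < δ then both bounds hold and |z^3 + 1| ≤ 7|z + 1| < 7·(ϵ/7) = ϵ.

δ = min(1, ϵ/7)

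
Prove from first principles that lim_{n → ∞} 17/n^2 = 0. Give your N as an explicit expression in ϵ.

N = (17/ϵ)^{1/2}

Let ϵ > 0. For n ≥ 1, |17/n^2 − 0| = 17/n^2.
17/n^2 < ϵ ⇔ n^2 > 17/ϵ ⇔ n > (17/ϵ)^{1/2}.
Take N = (17/ϵ)^{1/2}. Then n > N implies 17/n^2 < ϵ.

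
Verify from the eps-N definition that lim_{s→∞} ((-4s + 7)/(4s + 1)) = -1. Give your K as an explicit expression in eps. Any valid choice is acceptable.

K = 2/eps

Let eps > 0 be given. We seek K > 0 such that s > K implies |(-4s + 7)/(4s + 1) + 1| < eps.
(-4s + 7)/(4s + 1) + 1 = (4(-4s + 7) − (-4)(4s + 1)) / (4(4s + 1)) = 32/(4(4s + 1)).
For s > 0 we have 4s + 1 > 4s, so |(-4s + 7)/(4s + 1) + 1| = 32/(4(4s + 1)) < 32/(4·4s) = 2/s.
Thus |(-4s + 7)/(4s + 1) + 1| < eps whenever s > 2/eps.
Take K = 2/eps. If s > K then |(-4s + 7)/(4s + 1) + 1| < 2/s < eps.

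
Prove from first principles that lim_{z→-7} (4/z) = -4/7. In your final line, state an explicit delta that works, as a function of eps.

Suppose eps > 0. We seek delta > 0 such that 0 < |z + 7| < delta implies |4/z + 4/7| < eps.
|4/z + 4/7| = 4·|-7 − z|/(7·|z|) = 4|z + 7|/(7|z|).
Restrict delta ≤ 7/2. Then |z + 7| < 7/2 gives |z| > 7/2, so 7|z| > 49/2.
Then |4/z + 4/7| < 4|z + 7|/(49/2), which is < eps when |z + 7| < (49/8)eps.
Take delta = min(7/2, (49/8)eps). Then 0 < |z + 7| < delta gives both |z + 7| < 7/2 and |z + 7| < (49/8)eps, so |4/z + 4/7| < eps.

delta = min(7/2, (49/8)eps)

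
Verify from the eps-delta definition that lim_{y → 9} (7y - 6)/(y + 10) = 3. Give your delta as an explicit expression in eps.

Fix eps > 0. We want delta > 0 with 0 < |y − 9| < delta ⇒ |(7y - 6)/(y + 10) − 3| < eps.
Combining over a common denominator, (7y - 6)/(y + 10) − 3 = [(7y - 6)·19 − 57·(y + 10)] / [19·(y + 10)] = 76(y − 9) / (19(y + 10)).
So |(7y - 6)/(y + 10) − 3| = 76|y − 9| / (19·|y + 10|).
Require delta ≤ 19/2, so |y + 10| ≥ |19| − |y − 9| > 19 − 19/2 = 19/2.
Hence |(7y - 6)/(y + 10) − 3| < 76|y − 9|/(19·(19/2)) = (8/19)|y − 9|, which is < eps once |y − 9| < (19/8)eps.
Take delta = min(19/2, (19/8)eps). Then 0 < |y − 9| < delta forces both bounds, so |(7y - 6)/(y + 10) − 3| < eps.

delta = min(19/2, (19/8)eps)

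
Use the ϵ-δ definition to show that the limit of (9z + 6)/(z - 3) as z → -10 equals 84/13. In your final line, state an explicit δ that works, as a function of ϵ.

Suppose ϵ > 0. We want δ > 0 with 0 < |z + 10| < δ ⇒ |(9z + 6)/(z - 3) − (84/13)| < ϵ.
Combining over a common denominator, (9z + 6)/(z - 3) − (84/13) = [(9z + 6)·(-13) − (-84)·(z - 3)] / [(-13)·(z - 3)] = -33(z + 10) / ((-13)(z - 3)).
So |(9z + 6)/(z - 3) − (84/13)| = 33|z + 10| / (13·|z − 3|).
Restrict δ ≤ 13/2. Then |z + 10| < 13/2 gives |z − 3| = |(z + 10) + (-13)| ≥ 13 − 13/2 = 13/2.
Hence |(9z + 6)/(z - 3) − (84/13)| < 33|z + 10|/(13·(13/2)) = (66/169)|z + 10|, which is < ϵ once |z + 10| < (169/66)ϵ.
Take δ = min(13/2, (169/66)ϵ). Then 0 < |z + 10| < δ forces both bounds, so |(9z + 6)/(z - 3) − (84/13)| < ϵ.

δ = min(13/2, (169/66)ϵ)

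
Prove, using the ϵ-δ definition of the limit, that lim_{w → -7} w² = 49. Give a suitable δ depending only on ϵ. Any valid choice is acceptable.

Let ϵ > 0 be given. We seek δ > 0 with 0 < |w + 7| < δ ⇒ |w² − 49| < ϵ.
Factor: w² − 49 = (w + 7)(w - 7), so |w² − 49| = |w + 7|·|w - 7|.
Restrict δ ≤ 1. Then |w + 7| < 1 gives |w| < 8, so by the triangle inequality |w - 7| ≤ 8 + 7 = 15.
Hence |w² − 49| ≤ 15|w + 7|, which is < ϵ once |w + 7| < ϵ/15.
Take δ = min(1, ϵ/15). If 0 < |w + 7| < δ then both bounds hold and |w² − 49| ≤ 15|w + 7| < 15·(ϵ/15) = ϵ.

δ = min(1, ϵ/15)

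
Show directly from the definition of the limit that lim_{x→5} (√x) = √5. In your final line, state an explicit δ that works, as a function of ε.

Let ε > 0 be given. We want δ > 0 such that 0 < |x − 5| < δ implies |√x − √5| < ε.
Multiplying by the conjugate, |√x − √5| = |x − 5|/(√x + √5).
Restrict δ ≤ 5 so that |x − 5| < 5 forces x > 0, and then √x + √5 > √5.
Hence |√x − √5| < |x − 5|/√5, which is < ε once |x − 5| < √5·ε.
Take δ = min(5, √5·ε). If 0 < |x − 5| < δ then x > 0 and |√x − √5| < |x − 5|/√5 < ε.

δ = min(5, √5·ε)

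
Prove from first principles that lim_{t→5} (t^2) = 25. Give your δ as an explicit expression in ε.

Suppose ε > 0. We seek δ > 0 with 0 < |t − 5| < δ ⇒ |t^2 − 25| < ε.
Factor: t^2 − 25 = (t − 5)(t + 5), so |t^2 − 25| = |t − 5|·|t + 5|.
Restrict δ ≤ 2. Then |t − 5| < 2 gives |t| < 7, so by the triangle inequality |t + 5| ≤ 7 + 5 = 12.
Hence |t^2 − 25| ≤ 12|t − 5|, which is < ε once |t − 5| < ε/12.
Take δ = min(2, ε/12). If 0 < |t − 5| < δ then both bounds hold and |t^2 − 25| ≤ 12|t − 5| < 12·(ε/12) = ε.

δ = min(2, ε/12)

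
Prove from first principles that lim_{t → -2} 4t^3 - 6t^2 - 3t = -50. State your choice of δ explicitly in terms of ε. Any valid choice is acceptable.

δ = min(2, ε/145)

Fix ε > 0. We want δ > 0 such that 0 < |t + 2| < δ implies |(4t^3 - 6t^2 - 3t) + 50| < ε.
(4t^3 - 6t^2 - 3t) + 50 = 4t^3 - 6t^2 - 3t + 50 = (t + 2)(4t^2 - 14t + 25).
So |(4t^3 - 6t^2 - 3t) + 50| = |t + 2|·|4t^2 - 14t + 25|.
Require δ ≤ 2. Then |t + 2| < 2 gives |t| < 4, and by the triangle inequality |4t^2 - 14t + 25| ≤ 4·4^2 + 14·4 + 25 = 145.
Hence |(4t^3 - 6t^2 - 3t) + 50| ≤ 145|t + 2| < ε provided |t + 2| < ε/145.
Take δ = min(2, ε/145). Then 0 < |t + 2| < δ gives both |t + 2| < 2 and |t + 2| < ε/145, so |(4t^3 - 6t^2 - 3t) + 50| < ε.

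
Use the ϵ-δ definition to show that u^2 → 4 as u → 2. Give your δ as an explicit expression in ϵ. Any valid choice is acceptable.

δ = min(1, ϵ/5)

Let ϵ > 0 be given. We seek δ > 0 with 0 < |u − 2| < δ ⇒ |u^2 − 4| < ϵ.
Factor: u^2 − 4 = (u − 2)(u + 2), so |u^2 − 4| = |u − 2|·|u + 2|.
Impose δ ≤ 1 so that |u| < 3; then |u + 2| ≤ 5.
Hence |u^2 − 4| ≤ 5|u − 2|, which is < ϵ once |u − 2| < ϵ/5.
Take δ = min(1, ϵ/5). If 0 < |u − 2| < δ then both bounds hold and |u^2 − 4| ≤ 5|u − 2| < 5·(ϵ/5) = ϵ.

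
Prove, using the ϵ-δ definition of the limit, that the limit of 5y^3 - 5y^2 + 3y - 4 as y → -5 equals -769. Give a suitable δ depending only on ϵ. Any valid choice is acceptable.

δ = min(2, ϵ/608)

Let ϵ > 0 be given. We want δ > 0 such that 0 < |y + 5| < δ implies |(5y^3 - 5y^2 + 3y - 4) + 769| < ϵ.
(5y^3 - 5y^2 + 3y - 4) + 769 = 5y^3 - 5y^2 + 3y + 765 = (y + 5)(5y^2 - 30y + 153).
So |(5y^3 - 5y^2 + 3y - 4) + 769| = |y + 5|·|5y^2 - 30y + 153|.
Assume first that |y + 5| < 2, so |y| < 7. Then |5y^2 - 30y + 153| ≤ 5·7^2 + 30·7 + 153 = 608.
Hence |(5y^3 - 5y^2 + 3y - 4) + 769| ≤ 608|y + 5| < ϵ provided |y + 5| < ϵ/608.
Take δ = min(2, ϵ/608). Then 0 < |y + 5| < δ gives both |y + 5| < 2 and |y + 5| < ϵ/608, so |(5y^3 - 5y^2 + 3y - 4) + 769| < ϵ.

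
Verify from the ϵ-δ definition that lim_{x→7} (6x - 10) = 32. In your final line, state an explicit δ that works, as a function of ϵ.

δ = ϵ/6

Let ϵ > 0. We need δ > 0 so that 0 < |x − 7| < δ implies |(6x - 10) − 32| < ϵ.
Since (6x - 10) − 32 = 6(x − 7), we have |(6x - 10) − 32| = 6|x − 7|.
So 6|x − 7| < ϵ exactly when |x − 7| < ϵ/6.
Take δ = ϵ/6. If 0 < |x − 7| < δ then |(6x - 10) − 32| = 6|x − 7| < 6·(ϵ/6) = ϵ.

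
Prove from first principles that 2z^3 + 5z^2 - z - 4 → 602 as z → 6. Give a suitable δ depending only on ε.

δ = min(2, ε/365)

Suppose ε > 0. We want δ > 0 such that 0 < |z − 6| < δ implies |(2z^3 + 5z^2 - z - 4) − 602| < ε.
(2z^3 + 5z^2 - z - 4) − 602 = 2z^3 + 5z^2 - z - 606 = (z − 6)(2z^2 + 17z + 101).
So |(2z^3 + 5z^2 - z - 4) − 602| = |z − 6|·|2z^2 + 17z + 101|.
Assume first that |z − 6| < 2, so |z| < 8. Then |2z^2 + 17z + 101| ≤ 2·8^2 + 17·8 + 101 = 365.
Hence |(2z^3 + 5z^2 - z - 4) − 602| ≤ 365|z − 6| < ε provided |z − 6| < ε/365.
Choosing δ = min(2, ε/365) ensures both conditions, hence |(2z^3 + 5z^2 - z - 4) − 602| < ε.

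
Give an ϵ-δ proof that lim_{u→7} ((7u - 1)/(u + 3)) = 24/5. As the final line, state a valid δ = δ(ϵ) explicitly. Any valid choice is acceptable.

Let ϵ > 0 be given. We want δ > 0 with 0 < |u − 7| < δ ⇒ |(7u - 1)/(u + 3) − (24/5)| < ϵ.
Combining over a common denominator, (7u - 1)/(u + 3) − (24/5) = [(7u - 1)·10 − 48·(u + 3)] / [10·(u + 3)] = 22(u − 7) / (10(u + 3)).
So |(7u - 1)/(u + 3) − (24/5)| = 22|u − 7| / (10·|u + 3|).
Require δ ≤ 5, so |u + 3| ≥ |10| − |u − 7| > 10 − 5 = 5.
Hence |(7u - 1)/(u + 3) − (24/5)| < 22|u − 7|/(10·5) = (11/25)|u − 7|, which is < ϵ once |u − 7| < (25/11)ϵ.
Take δ = min(5, (25/11)ϵ). Then 0 < |u − 7| < δ forces both bounds, so |(7u - 1)/(u + 3) − (24/5)| < ϵ.

δ = min(5, (25/11)ϵ)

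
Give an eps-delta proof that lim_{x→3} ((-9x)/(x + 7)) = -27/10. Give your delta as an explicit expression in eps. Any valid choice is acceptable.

Let eps > 0. We want delta > 0 with 0 < |x − 3| < delta ⇒ |(-9x)/(x + 7) + 27/10| < eps.
Combining over a common denominator, (-9x)/(x + 7) + 27/10 = [(-9x)·10 − (-27)·(x + 7)] / [10·(x + 7)] = -63(x − 3) / (10(x + 7)).
So |(-9x)/(x + 7) + 27/10| = 63|x − 3| / (10·|x + 7|).
Restrict delta ≤ 5. Then |x − 3| < 5 gives |x + 7| = |(x − 3) + 10| ≥ 10 − 5 = 5.
Hence |(-9x)/(x + 7) + 27/10| < 63|x − 3|/(10·5) = (63/50)|x − 3|, which is < eps once |x − 3| < (50/63)eps.
Take delta = min(5, (50/63)eps). Then 0 < |x − 3| < delta forces both bounds, so |(-9x)/(x + 7) + 27/10| < eps.

delta = min(5, (50/63)eps)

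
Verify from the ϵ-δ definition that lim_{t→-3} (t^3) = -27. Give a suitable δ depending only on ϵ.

Let ϵ > 0. We seek δ > 0 with 0 < |t + 3| < δ ⇒ |t^3 + 27| < ϵ.
Factor: t^3 + 27 = (t + 3)(t^2 - 3t + 9), so |t^3 + 27| = |t + 3|·|t^2 - 3t + 9|.
Restrict δ ≤ 1. Then |t + 3| < 1 gives |t| < 4, so by the triangle inequality |t^2 - 3t + 9| ≤ 4^2 + 3·4 + 9 = 37.
Hence |t^3 + 27| ≤ 37|t + 3|, which is < ϵ once |t + 3| < ϵ/37.
Take δ = min(1, ϵ/37). If 0 < |t + 3| < δ then both bounds hold and |t^3 + 27| ≤ 37|t + 3| < 37·(ϵ/37) = ϵ.

δ = min(1, ϵ/37)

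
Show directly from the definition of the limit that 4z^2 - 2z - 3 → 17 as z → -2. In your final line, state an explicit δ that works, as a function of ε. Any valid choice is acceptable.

Suppose ε > 0. We want δ > 0 such that 0 < |z + 2| < δ implies |(4z^2 - 2z - 3) − 17| < ε.
(4z^2 - 2z - 3) − 17 = 4z^2 - 2z - 20 = (z + 2)(4z - 10).
So |(4z^2 - 2z - 3) − 17| = |z + 2|·|4z - 10|.
Assume first that |z + 2| < 1, so |z| < 3. Then |4z - 10| ≤ 4·3 + 10 = 22.
Hence |(4z^2 - 2z - 3) − 17| ≤ 22|z + 2| < ε provided |z + 2| < ε/22.
Choosing δ = min(1, ε/22) ensures both conditions, hence |(4z^2 - 2z - 3) − 17| < ε.

δ = min(1, ε/22)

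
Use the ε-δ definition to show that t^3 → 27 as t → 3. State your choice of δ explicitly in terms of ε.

Let ε > 0. We seek δ > 0 with 0 < |t − 3| < δ ⇒ |t^3 − 27| < ε.
Factor: t^3 − 27 = (t − 3)(t^2 + 3t + 9), so |t^3 − 27| = |t − 3|·|t^2 + 3t + 9|.
Restrict δ ≤ 1. Then |t − 3| < 1 gives |t| < 4, so by the triangle inequality |t^2 + 3t + 9| ≤ 4^2 + 3·4 + 9 = 37.
Hence |t^3 − 27| ≤ 37|t − 3|, which is < ε once |t − 3| < ε/37.
Take δ = min(1, ε/37). If 0 < |t − 3| < δ then both bounds hold and |t^3 − 27| ≤ 37|t − 3| < 37·(ε/37) = ε.

δ = min(1, ε/37)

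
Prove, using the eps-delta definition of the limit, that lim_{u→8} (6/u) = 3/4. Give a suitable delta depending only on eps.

delta = min(4, (16/3)eps)

Fix eps > 0. We seek delta > 0 such that 0 < |u − 8| < delta implies |6/u − (3/4)| < eps.
|6/u − (3/4)| = 6·|8 − u|/(8·|u|) = 6|u − 8|/(8|u|).
Restrict delta ≤ 4. Then |u − 8| < 4 gives |u| > 4, so 8|u| > 32.
Then |6/u − (3/4)| < 6|u − 8|/32, which is < eps when |u − 8| < (16/3)eps.
Take delta = min(4, (16/3)eps). Then 0 < |u − 8| < delta gives both |u − 8| < 4 and |u − 8| < (16/3)eps, so |6/u − (3/4)| < eps.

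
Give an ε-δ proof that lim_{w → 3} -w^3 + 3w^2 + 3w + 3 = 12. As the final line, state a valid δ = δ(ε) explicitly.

δ = min(1, ε/19)

Fix ε > 0. We want δ > 0 such that 0 < |w − 3| < δ implies |(-w^3 + 3w^2 + 3w + 3) − 12| < ε.
(-w^3 + 3w^2 + 3w + 3) − 12 = -w^3 + 3w^2 + 3w - 9 = (w − 3)(-w^2 + 3).
So |(-w^3 + 3w^2 + 3w + 3) − 12| = |w − 3|·|-w^2 + 3|.
Require δ ≤ 1. Then |w − 3| < 1 gives |w| < 4, and by the triangle inequality |-w^2 + 3| ≤ 4^2 + 3 = 19.
Hence |(-w^3 + 3w^2 + 3w + 3) − 12| ≤ 19|w − 3| < ε provided |w − 3| < ε/19.
Choosing δ = min(1, ε/19) ensures both conditions, hence |(-w^3 + 3w^2 + 3w + 3) − 12| < ε.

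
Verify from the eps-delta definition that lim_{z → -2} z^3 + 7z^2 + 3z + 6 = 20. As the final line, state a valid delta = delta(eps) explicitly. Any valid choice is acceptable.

Fix eps > 0. We want delta > 0 such that 0 < |z + 2| < delta implies |(z^3 + 7z^2 + 3z + 6) − 20| < eps.
(z^3 + 7z^2 + 3z + 6) − 20 = z^3 + 7z^2 + 3z - 14 = (z + 2)(z^2 + 5z - 7).
So |(z^3 + 7z^2 + 3z + 6) − 20| = |z + 2|·|z^2 + 5z - 7|.
Assume first that |z + 2| < 2, so |z| < 4. Then |z^2 + 5z - 7| ≤ 4^2 + 5·4 + 7 = 43.
Hence |(z^3 + 7z^2 + 3z + 6) − 20| ≤ 43|z + 2| < eps provided |z + 2| < eps/43.
Take delta = min(2, eps/43). Then 0 < |z + 2| < delta gives both |z + 2| < 2 and |z + 2| < eps/43, so |(z^3 + 7z^2 + 3z + 6) − 20| < eps.

delta = min(2, eps/43)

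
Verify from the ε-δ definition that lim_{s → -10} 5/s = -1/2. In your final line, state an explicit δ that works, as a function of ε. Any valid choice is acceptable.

Fix ε > 0. We seek δ > 0 such that 0 < |s + 10| < δ implies |5/s + 1/2| < ε.
|5/s + 1/2| = 5·|-10 − s|/(10·|s|) = 5|s + 10|/(10|s|).
Require δ ≤ 5 so that |s| > 10 − 5 = 5, hence 10|s| > 50.
Then |5/s + 1/2| < 5|s + 10|/50, which is < ε when |s + 10| < 10ε.
Take δ = min(5, 10ε). Then 0 < |s + 10| < δ gives both |s + 10| < 5 and |s + 10| < 10ε, so |5/s + 1/2| < ε.

δ = min(5, 10ε)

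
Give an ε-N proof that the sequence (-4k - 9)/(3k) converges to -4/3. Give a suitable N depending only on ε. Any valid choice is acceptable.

Let ε > 0 be given. For k ≥ 1, |(-4k - 9)/(3k) + 4/3| = |-27|/(3(3k)) = 27/(3(3k)).
Since 3k ≥ 3k for k ≥ 1, this is ≤ 27/(3·3k) = 3/k.
So |(-4k - 9)/(3k) + 4/3| < ε whenever k > 3/ε.
Take N = 3/ε. If k > N then |(-4k - 9)/(3k) + 4/3| ≤ 3/k < ε.

N = 3/ε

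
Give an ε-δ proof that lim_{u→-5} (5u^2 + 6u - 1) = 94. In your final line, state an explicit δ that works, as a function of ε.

Let ε > 0. We want δ > 0 such that 0 < |u + 5| < δ implies |(5u^2 + 6u - 1) − 94| < ε.
(5u^2 + 6u - 1) − 94 = 5u^2 + 6u - 95 = (u + 5)(5u - 19).
So |(5u^2 + 6u - 1) − 94| = |u + 5|·|5u - 19|.
Assume first that |u + 5| < 2, so |u| < 7. Then |5u - 19| ≤ 5·7 + 19 = 54.
Hence |(5u^2 + 6u - 1) − 94| ≤ 54|u + 5| < ε provided |u + 5| < ε/54.
Take δ = min(2, ε/54). Then 0 < |u + 5| < δ gives both |u + 5| < 2 and |u + 5| < ε/54, so |(5u^2 + 6u - 1) − 94| < ε.

δ = min(2, ε/54)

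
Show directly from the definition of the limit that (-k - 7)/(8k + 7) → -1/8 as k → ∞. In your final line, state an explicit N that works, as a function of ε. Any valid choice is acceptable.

Fix ε > 0. For k ≥ 1, |(-k - 7)/(8k + 7) + 1/8| = |-49|/(8(8k + 7)) = 49/(8(8k + 7)).
Since 8k + 7 ≥ 8k for k ≥ 1, this is ≤ 49/(8·8k) = (49/64)/k.
So |(-k - 7)/(8k + 7) + 1/8| < ε whenever k > (49/64)/ε.
Take N = (49/64)/ε. If k > N then |(-k - 7)/(8k + 7) + 1/8| ≤ (49/64)/k < ε.

N = (49/64)/ε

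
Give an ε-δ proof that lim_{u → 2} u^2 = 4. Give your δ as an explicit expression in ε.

Suppose ε > 0. We seek δ > 0 with 0 < |u − 2| < δ ⇒ |u^2 − 4| < ε.
Factor: u^2 − 4 = (u − 2)(u + 2), so |u^2 − 4| = |u − 2|·|u + 2|.
Restrict δ ≤ 1. Then |u − 2| < 1 gives |u| < 3, so by the triangle inequality |u + 2| ≤ 3 + 2 = 5.
Hence |u^2 − 4| ≤ 5|u − 2|, which is < ε once |u − 2| < ε/5.
Take δ = min(1, ε/5). If 0 < |u − 2| < δ then both bounds hold and |u^2 − 4| ≤ 5|u − 2| < 5·(ε/5) = ε.

δ = min(1, ε/5)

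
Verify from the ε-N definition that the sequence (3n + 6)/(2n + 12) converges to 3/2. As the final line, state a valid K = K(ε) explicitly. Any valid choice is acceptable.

Let ε > 0 be given. For n ≥ 1, |(3n + 6)/(2n + 12) − (3/2)| = |-24|/(2(2n + 12)) = 24/(2(2n + 12)).
Since 2n + 12 ≥ 2n for n ≥ 1, this is ≤ 24/(2·2n) = 6/n.
So |(3n + 6)/(2n + 12) − (3/2)| < ε whenever n > 6/ε.
Take K = 6/ε. If n > K then |(3n + 6)/(2n + 12) − (3/2)| ≤ 6/n < ε.

K = 6/ε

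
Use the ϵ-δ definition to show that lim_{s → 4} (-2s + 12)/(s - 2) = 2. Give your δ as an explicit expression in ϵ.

δ = min(1, (1/4)ϵ)

Fix ϵ > 0. We want δ > 0 with 0 < |s − 4| < δ ⇒ |(-2s + 12)/(s - 2) − 2| < ϵ.
Combining over a common denominator, (-2s + 12)/(s - 2) − 2 = [(-2s + 12)·2 − 4·(s - 2)] / [2·(s - 2)] = -8(s − 4) / (2(s - 2)).
So |(-2s + 12)/(s - 2) − 2| = 8|s − 4| / (2·|s − 2|).
Restrict δ ≤ 1. Then |s − 4| < 1 gives |s − 2| = |(s − 4) + 2| ≥ 2 − 1 = 1.
Hence |(-2s + 12)/(s - 2) − 2| < 8|s − 4|/(2·1) = 4|s − 4|, which is < ϵ once |s − 4| < (1/4)ϵ.
Take δ = min(1, (1/4)ϵ). Then 0 < |s − 4| < δ forces both bounds, so |(-2s + 12)/(s - 2) − 2| < ϵ.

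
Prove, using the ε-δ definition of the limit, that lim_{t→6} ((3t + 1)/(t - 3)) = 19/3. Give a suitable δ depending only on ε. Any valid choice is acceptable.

Fix ε > 0. We want δ > 0 with 0 < |t − 6| < δ ⇒ |(3t + 1)/(t - 3) − (19/3)| < ε.
Combining over a common denominator, (3t + 1)/(t - 3) − (19/3) = [(3t + 1)·3 − 19·(t - 3)] / [3·(t - 3)] = -10(t − 6) / (3(t - 3)).
So |(3t + 1)/(t - 3) − (19/3)| = 10|t − 6| / (3·|t − 3|).
Restrict δ ≤ 3/2. Then |t − 6| < 3/2 gives |t − 3| = |(t − 6) + 3| ≥ 3 − 3/2 = 3/2.
Hence |(3t + 1)/(t - 3) − (19/3)| < 10|t − 6|/(3·(3/2)) = (20/9)|t − 6|, which is < ε once |t − 6| < (9/20)ε.
Take δ = min(3/2, (9/20)ε). Then 0 < |t − 6| < δ forces both bounds, so |(3t + 1)/(t - 3) − (19/3)| < ε.

δ = min(3/2, (9/20)ε)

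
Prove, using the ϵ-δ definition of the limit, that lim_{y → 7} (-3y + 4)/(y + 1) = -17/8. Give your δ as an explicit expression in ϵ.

δ = min(4, (32/7)ϵ)

Let ϵ > 0. We want δ > 0 with 0 < |y − 7| < δ ⇒ |(-3y + 4)/(y + 1) + 17/8| < ϵ.
Combining over a common denominator, (-3y + 4)/(y + 1) + 17/8 = [(-3y + 4)·8 − (-17)·(y + 1)] / [8·(y + 1)] = -7(y − 7) / (8(y + 1)).
So |(-3y + 4)/(y + 1) + 17/8| = 7|y − 7| / (8·|y + 1|).
Restrict δ ≤ 4. Then |y − 7| < 4 gives |y + 1| = |(y − 7) + 8| ≥ 8 − 4 = 4.
Hence |(-3y + 4)/(y + 1) + 17/8| < 7|y − 7|/(8·4) = (7/32)|y − 7|, which is < ϵ once |y − 7| < (32/7)ϵ.
Take δ = min(4, (32/7)ϵ). Then 0 < |y − 7| < δ forces both bounds, so |(-3y + 4)/(y + 1) + 17/8| < ϵ.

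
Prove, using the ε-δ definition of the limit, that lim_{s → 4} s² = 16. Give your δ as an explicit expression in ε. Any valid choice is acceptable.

δ = min(2, ε/10)

Fix ε > 0. We seek δ > 0 with 0 < |s − 4| < δ ⇒ |s² − 16| < ε.
Factor: s² − 16 = (s − 4)(s + 4), so |s² − 16| = |s − 4|·|s + 4|.
Impose δ ≤ 2 so that |s| < 6; then |s + 4| ≤ 10.
Hence |s² − 16| ≤ 10|s − 4|, which is < ε once |s − 4| < ε/10.
Take δ = min(2, ε/10). If 0 < |s − 4| < δ then both bounds hold and |s² − 16| ≤ 10|s − 4| < 10·(ε/10) = ε.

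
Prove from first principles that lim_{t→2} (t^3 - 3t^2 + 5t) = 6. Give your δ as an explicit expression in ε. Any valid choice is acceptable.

δ = min(1, ε/15)

Let ε > 0. We want δ > 0 such that 0 < |t − 2| < δ implies |(t^3 - 3t^2 + 5t) − 6| < ε.
(t^3 - 3t^2 + 5t) − 6 = t^3 - 3t^2 + 5t - 6 = (t − 2)(t^2 - t + 3).
So |(t^3 - 3t^2 + 5t) − 6| = |t − 2|·|t^2 - t + 3|.
Assume first that |t − 2| < 1, so |t| < 3. Then |t^2 - t + 3| ≤ 3^2 + 3 + 3 = 15.
Hence |(t^3 - 3t^2 + 5t) − 6| ≤ 15|t − 2| < ε provided |t − 2| < ε/15.
Choosing δ = min(1, ε/15) ensures both conditions, hence |(t^3 - 3t^2 + 5t) − 6| < ε.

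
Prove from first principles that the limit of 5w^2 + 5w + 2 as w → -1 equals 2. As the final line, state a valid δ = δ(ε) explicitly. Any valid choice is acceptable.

Suppose ε > 0. We want δ > 0 such that 0 < |w + 1| < δ implies |(5w^2 + 5w + 2) − 2| < ε.
(5w^2 + 5w + 2) − 2 = 5w^2 + 5w = (w + 1)(5w).
So |(5w^2 + 5w + 2) − 2| = |w + 1|·|5w|.
Assume first that |w + 1| < 1, so |w| < 2. Then |5w| ≤ 5·2 = 10.
Hence |(5w^2 + 5w + 2) − 2| ≤ 10|w + 1| < ε provided |w + 1| < ε/10.
Choosing δ = min(1, ε/10) ensures both conditions, hence |(5w^2 + 5w + 2) − 2| < ε.

δ = min(1, ε/10)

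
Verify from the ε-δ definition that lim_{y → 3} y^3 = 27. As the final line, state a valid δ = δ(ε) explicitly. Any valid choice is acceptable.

Let ε > 0 be given. We seek δ > 0 with 0 < |y − 3| < δ ⇒ |y^3 − 27| < ε.
Factor: y^3 − 27 = (y − 3)(y^2 + 3y + 9), so |y^3 − 27| = |y − 3|·|y^2 + 3y + 9|.
Impose δ ≤ 1 so that |y| < 4; then |y^2 + 3y + 9| ≤ 37.
Hence |y^3 − 27| ≤ 37|y − 3|, which is < ε once |y − 3| < ε/37.
Take δ = min(1, ε/37). If 0 < |y − 3| < δ then both bounds hold and |y^3 − 27| ≤ 37|y − 3| < 37·(ε/37) = ε.

δ = min(1, ε/37)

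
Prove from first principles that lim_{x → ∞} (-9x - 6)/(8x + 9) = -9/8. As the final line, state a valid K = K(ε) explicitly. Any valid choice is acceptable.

K = (33/64)/ε

Fix ε > 0. We seek K > 0 such that x > K implies |(-9x - 6)/(8x + 9) + 9/8| < ε.
(-9x - 6)/(8x + 9) + 9/8 = (8(-9x - 6) − (-9)(8x + 9)) / (8(8x + 9)) = 33/(8(8x + 9)).
For x > 0 we have 8x + 9 > 8x, so |(-9x - 6)/(8x + 9) + 9/8| = 33/(8(8x + 9)) < 33/(8·8x) = (33/64)/x.
Thus |(-9x - 6)/(8x + 9) + 9/8| < ε whenever x > (33/64)/ε.
Take K = (33/64)/ε. If x > K then |(-9x - 6)/(8x + 9) + 9/8| < (33/64)/x < ε.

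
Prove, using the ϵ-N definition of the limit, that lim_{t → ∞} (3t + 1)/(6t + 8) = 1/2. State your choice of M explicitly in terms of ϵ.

Suppose ϵ > 0. We seek M > 0 such that t > M implies |(3t + 1)/(6t + 8) − (1/2)| < ϵ.
(3t + 1)/(6t + 8) − (1/2) = (6(3t + 1) − 3(6t + 8)) / (6(6t + 8)) = -18/(6(6t + 8)).
For t > 0 we have 6t + 8 > 6t, so |(3t + 1)/(6t + 8) − (1/2)| = 18/(6(6t + 8)) < 18/(6·6t) = (1/2)/t.
Thus |(3t + 1)/(6t + 8) − (1/2)| < ϵ whenever t > (1/2)/ϵ.
Take M = (1/2)/ϵ. If t > M then |(3t + 1)/(6t + 8) − (1/2)| < (1/2)/t < ϵ.

M = (1/2)/ϵ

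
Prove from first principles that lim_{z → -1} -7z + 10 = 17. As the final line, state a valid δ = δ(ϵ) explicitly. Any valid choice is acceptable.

δ = ϵ/7

Let ϵ > 0. We need δ > 0 so that 0 < |z + 1| < δ implies |(-7z + 10) − 17| < ϵ.
|(-7z + 10) − 17| = |-7z - 7| = 7|z + 1|.
So 7|z + 1| < ϵ exactly when |z + 1| < ϵ/7.
Choosing δ = ϵ/7 gives |(-7z + 10) − 17| = 7|z + 1| < ϵ whenever |z + 1| < δ.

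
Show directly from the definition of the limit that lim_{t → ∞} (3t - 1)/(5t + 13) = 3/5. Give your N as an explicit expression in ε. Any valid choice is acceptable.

Let ε > 0. We seek N > 0 such that t > N implies |(3t - 1)/(5t + 13) − (3/5)| < ε.
(3t - 1)/(5t + 13) − (3/5) = (5(3t - 1) − 3(5t + 13)) / (5(5t + 13)) = -44/(5(5t + 13)).
For t > 0 we have 5t + 13 > 5t, so |(3t - 1)/(5t + 13) − (3/5)| = 44/(5(5t + 13)) < 44/(5·5t) = (44/25)/t.
Thus |(3t - 1)/(5t + 13) − (3/5)| < ε whenever t > (44/25)/ε.
Take N = (44/25)/ε. If t > N then |(3t - 1)/(5t + 13) − (3/5)| < (44/25)/t < ε.

N = (44/25)/ε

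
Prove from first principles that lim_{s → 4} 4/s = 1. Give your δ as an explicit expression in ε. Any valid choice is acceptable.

δ = min(2, 2ε)

Fix ε > 0. We seek δ > 0 such that 0 < |s − 4| < δ implies |4/s − 1| < ε.
|4/s − 1| = 4·|4 − s|/(4·|s|) = 4|s − 4|/(4|s|).
Restrict δ ≤ 2. Then |s − 4| < 2 gives |s| > 2, so 4|s| > 8.
Then |4/s − 1| < 4|s − 4|/8, which is < ε when |s − 4| < 2ε.
Take δ = min(2, 2ε). Then 0 < |s − 4| < δ gives both |s − 4| < 2 and |s − 4| < 2ε, so |4/s − 1| < ε.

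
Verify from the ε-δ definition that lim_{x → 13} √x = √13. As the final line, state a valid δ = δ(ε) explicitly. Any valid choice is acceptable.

Let ε > 0. We want δ > 0 such that 0 < |x − 13| < δ implies |√x − √13| < ε.
Multiplying by the conjugate, |√x − √13| = |x − 13|/(√x + √13).
Restrict δ ≤ 13 so that |x − 13| < 13 forces x > 0, and then √x + √13 > √13.
Hence |√x − √13| < |x − 13|/√13, which is < ε once |x − 13| < √13·ε.
Take δ = min(13, √13·ε). If 0 < |x − 13| < δ then x > 0 and |√x − √13| < |x − 13|/√13 < ε.

δ = min(13, √13·ε)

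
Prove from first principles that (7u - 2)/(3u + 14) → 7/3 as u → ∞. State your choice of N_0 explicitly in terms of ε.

Let ε > 0 be given. We seek N_0 > 0 such that u > N_0 implies |(7u - 2)/(3u + 14) − (7/3)| < ε.
(7u - 2)/(3u + 14) − (7/3) = (3(7u - 2) − 7(3u + 14)) / (3(3u + 14)) = -104/(3(3u + 14)).
For u > 0 we have 3u + 14 > 3u, so |(7u - 2)/(3u + 14) − (7/3)| = 104/(3(3u + 14)) < 104/(3·3u) = (104/9)/u.
Thus |(7u - 2)/(3u + 14) − (7/3)| < ε whenever u > (104/9)/ε.
Take N_0 = (104/9)/ε. If u > N_0 then |(7u - 2)/(3u + 14) − (7/3)| < (104/9)/u < ε.

N_0 = (104/9)/ε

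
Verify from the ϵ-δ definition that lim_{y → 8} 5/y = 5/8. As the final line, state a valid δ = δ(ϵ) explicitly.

δ = min(4, (32/5)ϵ)

Let ϵ > 0. We seek δ > 0 such that 0 < |y − 8| < δ implies |5/y − (5/8)| < ϵ.
|5/y − (5/8)| = 5·|8 − y|/(8·|y|) = 5|y − 8|/(8|y|).
Require δ ≤ 4 so that |y| > 8 − 4 = 4, hence 8|y| > 32.
Then |5/y − (5/8)| < 5|y − 8|/32, which is < ϵ when |y − 8| < (32/5)ϵ.
Take δ = min(4, (32/5)ϵ). Then 0 < |y − 8| < δ gives both |y − 8| < 4 and |y − 8| < (32/5)ϵ, so |5/y − (5/8)| < ϵ.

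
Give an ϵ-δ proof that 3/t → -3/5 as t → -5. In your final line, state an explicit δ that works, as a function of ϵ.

δ = min(5/2, (25/6)ϵ)

Let ϵ > 0 be given. We seek δ > 0 such that 0 < |t + 5| < δ implies |3/t + 3/5| < ϵ.
|3/t + 3/5| = 3·|-5 − t|/(5·|t|) = 3|t + 5|/(5|t|).
Restrict δ ≤ 5/2. Then |t + 5| < 5/2 gives |t| > 5/2, so 5|t| > 25/2.
Then |3/t + 3/5| < 3|t + 5|/(25/2), which is < ϵ when |t + 5| < (25/6)ϵ.
Take δ = min(5/2, (25/6)ϵ). Then 0 < |t + 5| < δ gives both |t + 5| < 5/2 and |t + 5| < (25/6)ϵ, so |3/t + 3/5| < ϵ.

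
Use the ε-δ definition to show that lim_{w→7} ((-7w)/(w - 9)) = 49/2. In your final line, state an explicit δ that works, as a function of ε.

Fix ε > 0. We want δ > 0 with 0 < |w − 7| < δ ⇒ |(-7w)/(w - 9) − (49/2)| < ε.
Combining over a common denominator, (-7w)/(w - 9) − (49/2) = [(-7w)·(-2) − (-49)·(w - 9)] / [(-2)·(w - 9)] = 63(w − 7) / ((-2)(w - 9)).
So |(-7w)/(w - 9) − (49/2)| = 63|w − 7| / (2·|w − 9|).
Require δ ≤ 1, so |w − 9| ≥ |-2| − |w − 7| > 2 − 1 = 1.
Hence |(-7w)/(w - 9) − (49/2)| < 63|w − 7|/(2·1) = (63/2)|w − 7|, which is < ε once |w − 7| < (2/63)ε.
Take δ = min(1, (2/63)ε). Then 0 < |w − 7| < δ forces both bounds, so |(-7w)/(w - 9) − (49/2)| < ε.

δ = min(1, (2/63)ε)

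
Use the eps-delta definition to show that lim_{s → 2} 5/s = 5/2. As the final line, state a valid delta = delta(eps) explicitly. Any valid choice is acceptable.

Let eps > 0. We seek delta > 0 such that 0 < |s − 2| < delta implies |5/s − (5/2)| < eps.
|5/s − (5/2)| = 5·|2 − s|/(2·|s|) = 5|s − 2|/(2|s|).
Restrict delta ≤ 1. Then |s − 2| < 1 gives |s| > 1, so 2|s| > 2.
Then |5/s − (5/2)| < 5|s − 2|/2, which is < eps when |s − 2| < (2/5)eps.
Take delta = min(1, (2/5)eps). Then 0 < |s − 2| < delta gives both |s − 2| < 1 and |s − 2| < (2/5)eps, so |5/s − (5/2)| < eps.

delta = min(1, (2/5)eps)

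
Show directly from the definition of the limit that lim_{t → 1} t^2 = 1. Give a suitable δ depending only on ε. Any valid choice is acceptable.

δ = min(1, ε/3)

Suppose ε > 0. We seek δ > 0 with 0 < |t − 1| < δ ⇒ |t^2 − 1| < ε.
Factor: t^2 − 1 = (t − 1)(t + 1), so |t^2 − 1| = |t − 1|·|t + 1|.
Restrict δ ≤ 1. Then |t − 1| < 1 gives |t| < 2, so by the triangle inequality |t + 1| ≤ 2 + 1 = 3.
Hence |t^2 − 1| ≤ 3|t − 1|, which is < ε once |t − 1| < ε/3.
Take δ = min(1, ε/3). If 0 < |t − 1| < δ then both bounds hold and |t^2 − 1| ≤ 3|t − 1| < 3·(ε/3) = ε.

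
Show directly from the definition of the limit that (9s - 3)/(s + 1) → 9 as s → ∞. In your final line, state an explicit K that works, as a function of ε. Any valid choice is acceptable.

Let ε > 0. We seek K > 0 such that s > K implies |(9s - 3)/(s + 1) − 9| < ε.
(9s - 3)/(s + 1) − 9 = ((9s - 3) − 9(s + 1)) / ((s + 1)) = -12/((s + 1)).
For s > 0 we have s + 1 > s, so |(9s - 3)/(s + 1) − 9| = 12/((s + 1)) < 12/(s) = 12/s.
Thus |(9s - 3)/(s + 1) − 9| < ε whenever s > 12/ε.
Take K = 12/ε. If s > K then |(9s - 3)/(s + 1) − 9| < 12/s < ε.

K = 12/ε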